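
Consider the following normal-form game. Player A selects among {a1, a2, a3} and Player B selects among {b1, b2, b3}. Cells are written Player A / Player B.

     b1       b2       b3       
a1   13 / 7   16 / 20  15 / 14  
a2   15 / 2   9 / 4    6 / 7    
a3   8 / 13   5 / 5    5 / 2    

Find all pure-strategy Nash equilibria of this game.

(a1, b2)

Find each player's best response to every opponent strategy; NE are the intersections.
Player A's best responses — vs b1: a2 (payoff 15); vs b2: a1 (payoff 16); vs b3: a1 (payoff 15).
Player B's best responses — vs a1: b2 (payoff 20); vs a2: b3 (payoff 7); vs a3: b1 (payoff 13).
The only mutual best response is (a1, b2); neither player gains by switching there.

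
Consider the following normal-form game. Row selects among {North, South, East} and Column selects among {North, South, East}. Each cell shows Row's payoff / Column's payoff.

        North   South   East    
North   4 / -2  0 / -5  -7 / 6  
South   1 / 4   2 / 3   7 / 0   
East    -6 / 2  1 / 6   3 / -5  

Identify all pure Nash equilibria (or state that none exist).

There is no pure-strategy Nash equilibrium

Check mutual best responses: a cell is a NE iff neither player can gain by unilaterally deviating.
Row's best responses — vs North: North (payoff 4); vs South: South (payoff 2); vs East: South (payoff 7).
Column's best responses — vs North: East (payoff 6); vs South: North (payoff 4); vs East: South (payoff 6).
No cell has both players best-responding. For instance, Row's best reply to North is North, but against North Column prefers East over North.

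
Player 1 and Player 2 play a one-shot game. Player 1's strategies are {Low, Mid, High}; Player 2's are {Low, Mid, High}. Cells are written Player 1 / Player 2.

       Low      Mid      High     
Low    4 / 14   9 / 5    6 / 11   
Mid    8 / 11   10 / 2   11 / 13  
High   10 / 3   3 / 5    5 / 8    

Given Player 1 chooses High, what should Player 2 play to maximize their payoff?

With Player 1 fixed at High, Player 2's payoffs are: Low → 3, Mid → 5, High → 8.
The maximum is 8, achieved by High.

High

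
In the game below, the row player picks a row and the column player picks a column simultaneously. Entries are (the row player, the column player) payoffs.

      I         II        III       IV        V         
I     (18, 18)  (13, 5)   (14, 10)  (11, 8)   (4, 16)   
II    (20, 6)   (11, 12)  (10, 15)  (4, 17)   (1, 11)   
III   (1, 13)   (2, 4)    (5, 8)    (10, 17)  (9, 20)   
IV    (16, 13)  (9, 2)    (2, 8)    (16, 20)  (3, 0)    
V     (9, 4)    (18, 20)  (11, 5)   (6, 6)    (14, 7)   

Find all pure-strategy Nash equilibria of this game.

Find each player's best response to every opponent strategy; NE are the intersections.
The row player's best responses — vs I: II (payoff 20); vs II: V (payoff 18); vs III: I (payoff 14); vs IV: IV (payoff 16); vs V: V (payoff 14).
The column player's best responses — vs I: I (payoff 18); vs II: IV (payoff 17); vs III: V (payoff 20); vs IV: IV (payoff 20); vs V: II (payoff 20).
Mutual best responses occur at (IV, IV) and (V, II); at each, neither player gains by switching.

(IV, IV) and (V, II)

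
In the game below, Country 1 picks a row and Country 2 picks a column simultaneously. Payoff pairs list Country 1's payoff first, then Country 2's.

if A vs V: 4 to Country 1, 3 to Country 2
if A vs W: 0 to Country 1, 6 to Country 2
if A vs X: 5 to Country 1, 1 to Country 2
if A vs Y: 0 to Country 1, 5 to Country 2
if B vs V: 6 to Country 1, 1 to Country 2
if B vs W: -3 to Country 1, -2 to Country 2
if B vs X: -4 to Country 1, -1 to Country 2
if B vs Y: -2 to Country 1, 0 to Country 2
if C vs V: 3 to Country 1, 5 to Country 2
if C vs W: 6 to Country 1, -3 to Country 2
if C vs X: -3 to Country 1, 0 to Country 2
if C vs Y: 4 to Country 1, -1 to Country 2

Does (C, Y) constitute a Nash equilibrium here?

No

Holding Country 2 at Y: Country 1 gets 4 from C, versus 0 from A, -2 from B. No profitable deviation for Country 1.
Holding Country 1 at C: Country 2 gets -1 from Y but could get 5 by switching to V. Country 2 has a profitable deviation.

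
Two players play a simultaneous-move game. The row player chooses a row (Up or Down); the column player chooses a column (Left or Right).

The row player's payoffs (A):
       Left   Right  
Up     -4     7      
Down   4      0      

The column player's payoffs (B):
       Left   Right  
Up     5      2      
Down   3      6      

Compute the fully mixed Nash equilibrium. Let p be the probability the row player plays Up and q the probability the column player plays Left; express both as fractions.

In a mixed NE each player is indifferent between their pure strategies, so the opponent's mix sets the indifference.
The column player indifferent between Left and Right: p·5 + (1−p)·3 = p·2 + (1−p)·6 ⟹ 3 + 2p = 6 + (-4)p ⟹ p = 1/2.
The row player indifferent between Up and Down: q·(-4) + (1−q)·7 = q·4 + (1−q)·0 ⟹ 7 + (-11)q = 0 + 4q ⟹ q = 7/15.

p = 1/2, q = 7/15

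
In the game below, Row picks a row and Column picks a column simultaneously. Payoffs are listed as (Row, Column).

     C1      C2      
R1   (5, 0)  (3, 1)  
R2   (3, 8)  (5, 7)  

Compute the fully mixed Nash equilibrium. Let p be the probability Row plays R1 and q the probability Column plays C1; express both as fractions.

Each player's mixing probability is pinned down by making the *other* player indifferent.
Column indifferent between C1 and C2: p·0 + (1−p)·8 = p·1 + (1−p)·7 ⟹ 8 + (-8)p = 7 + (-6)p ⟹ p = 1/2.
Row indifferent between R1 and R2: q·5 + (1−q)·3 = q·3 + (1−q)·5 ⟹ 3 + 2q = 5 + (-2)q ⟹ q = 1/2.

p = 1/2, q = 1/2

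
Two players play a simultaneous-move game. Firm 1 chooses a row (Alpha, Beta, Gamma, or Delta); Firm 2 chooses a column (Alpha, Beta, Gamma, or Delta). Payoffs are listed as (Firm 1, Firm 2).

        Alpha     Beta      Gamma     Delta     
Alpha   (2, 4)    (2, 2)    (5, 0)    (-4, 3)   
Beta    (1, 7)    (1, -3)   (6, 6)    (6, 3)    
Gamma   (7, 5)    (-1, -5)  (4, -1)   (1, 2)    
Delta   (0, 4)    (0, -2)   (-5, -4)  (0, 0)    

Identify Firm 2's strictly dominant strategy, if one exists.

A strategy is strictly dominant if it gives Firm 2 a strictly higher payoff than every other strategy, against every choice by the opponent.
Alpha strictly dominates: vs Alpha: 4 > each of {2, 0, 3}; vs Beta: 7 > each of {-3, 6, 3}; vs Gamma: 5 > each of {-5, -1, 2}; vs Delta: 4 > each of {-2, -4, 0}.

Alpha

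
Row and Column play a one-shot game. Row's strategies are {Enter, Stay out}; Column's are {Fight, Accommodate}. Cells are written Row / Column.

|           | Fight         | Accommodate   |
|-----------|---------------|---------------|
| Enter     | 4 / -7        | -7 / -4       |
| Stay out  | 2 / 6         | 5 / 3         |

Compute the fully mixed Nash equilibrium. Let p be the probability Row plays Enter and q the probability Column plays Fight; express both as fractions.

Each player's mixing probability is pinned down by making the *other* player indifferent.
Column indifferent between Fight and Accommodate: p·(-7) + (1−p)·6 = p·(-4) + (1−p)·3 ⟹ 6 + (-13)p = 3 + (-7)p ⟹ p = 1/2.
Row indifferent between Enter and Stay out: q·4 + (1−q)·(-7) = q·2 + (1−q)·5 ⟹ (-7) + 11q = 5 + (-3)q ⟹ q = 6/7.

p = 1/2, q = 6/7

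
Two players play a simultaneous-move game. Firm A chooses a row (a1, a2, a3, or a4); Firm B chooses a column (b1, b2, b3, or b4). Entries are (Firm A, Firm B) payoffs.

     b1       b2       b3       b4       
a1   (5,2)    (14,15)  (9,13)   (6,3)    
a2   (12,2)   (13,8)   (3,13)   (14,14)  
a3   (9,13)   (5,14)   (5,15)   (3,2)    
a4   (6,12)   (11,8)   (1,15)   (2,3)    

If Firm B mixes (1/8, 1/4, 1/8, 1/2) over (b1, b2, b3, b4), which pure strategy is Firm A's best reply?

Firm A's best reply maximizes expected payoff against the mix.
a1: (1/8)·5 + (1/4)·14 + (1/8)·9 + (1/2)·6 = 33/4
a2: (1/8)·12 + (1/4)·13 + (1/8)·3 + (1/2)·14 = 97/8
a3: (1/8)·9 + (1/4)·5 + (1/8)·5 + (1/2)·3 = 9/2
a4: (1/8)·6 + (1/4)·11 + (1/8)·1 + (1/2)·2 = 37/8
Highest expected payoff is 97/8, from a2.

a2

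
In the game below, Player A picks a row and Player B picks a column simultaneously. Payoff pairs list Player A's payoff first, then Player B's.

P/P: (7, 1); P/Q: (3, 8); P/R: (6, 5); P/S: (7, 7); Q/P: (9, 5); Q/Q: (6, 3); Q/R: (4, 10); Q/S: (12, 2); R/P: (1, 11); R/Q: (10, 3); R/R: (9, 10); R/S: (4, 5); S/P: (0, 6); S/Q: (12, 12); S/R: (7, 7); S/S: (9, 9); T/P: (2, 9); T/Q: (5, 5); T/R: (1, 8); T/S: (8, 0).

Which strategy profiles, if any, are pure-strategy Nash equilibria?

(S, Q)

Check mutual best responses: a cell is a NE iff neither player can gain by unilaterally deviating.
Player A's best responses — vs P: Q (payoff 9); vs Q: S (payoff 12); vs R: R (payoff 9); vs S: Q (payoff 12).
Player B's best responses — vs P: Q (payoff 8); vs Q: R (payoff 10); vs R: P (payoff 11); vs S: Q (payoff 12); vs T: P (payoff 9).
The only mutual best response is (S, Q); neither player gains by switching there.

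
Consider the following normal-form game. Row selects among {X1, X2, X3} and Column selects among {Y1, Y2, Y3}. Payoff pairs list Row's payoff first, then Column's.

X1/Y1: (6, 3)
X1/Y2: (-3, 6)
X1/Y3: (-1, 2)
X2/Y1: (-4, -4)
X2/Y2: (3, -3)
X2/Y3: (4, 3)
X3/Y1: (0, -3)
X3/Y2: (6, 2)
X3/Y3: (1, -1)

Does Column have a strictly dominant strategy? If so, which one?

A strategy is strictly dominant if it gives Column a strictly higher payoff than every other strategy, against every choice by the opponent.
Y1 is not dominant: against X1, Y2 gives 6 > 3.
Y2 is not dominant: against X2, Y3 gives 3 > -3.
Y3 is not dominant: against X1, Y1 gives 3 > 2.
No single strategy is best against every opponent action.

None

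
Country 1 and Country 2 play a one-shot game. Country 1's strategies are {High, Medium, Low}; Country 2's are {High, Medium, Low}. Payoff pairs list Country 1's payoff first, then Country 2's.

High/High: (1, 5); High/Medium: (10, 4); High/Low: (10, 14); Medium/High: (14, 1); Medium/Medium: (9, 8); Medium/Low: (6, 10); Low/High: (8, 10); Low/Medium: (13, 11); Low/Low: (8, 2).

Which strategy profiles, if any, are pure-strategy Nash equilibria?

Find each player's best response to every opponent strategy; NE are the intersections.
Country 1's best responses — vs High: Medium (payoff 14); vs Medium: Low (payoff 13); vs Low: High (payoff 10).
Country 2's best responses — vs High: Low (payoff 14); vs Medium: Low (payoff 10); vs Low: Medium (payoff 11).
Mutual best responses occur at (High, Low) and (Low, Medium); at each, neither player gains by switching.

(High, Low) and (Low, Medium)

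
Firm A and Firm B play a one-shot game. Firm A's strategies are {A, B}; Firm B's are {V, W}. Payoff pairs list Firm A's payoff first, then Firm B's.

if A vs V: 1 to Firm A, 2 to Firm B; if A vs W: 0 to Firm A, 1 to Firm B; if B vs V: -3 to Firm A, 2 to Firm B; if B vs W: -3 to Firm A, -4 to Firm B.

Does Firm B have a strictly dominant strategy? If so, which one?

Check whether one of Firm B's strategies beats all alternatives regardless of what the opponent does.
V strictly dominates: vs A: 2 > 1; vs B: 2 > -4.

V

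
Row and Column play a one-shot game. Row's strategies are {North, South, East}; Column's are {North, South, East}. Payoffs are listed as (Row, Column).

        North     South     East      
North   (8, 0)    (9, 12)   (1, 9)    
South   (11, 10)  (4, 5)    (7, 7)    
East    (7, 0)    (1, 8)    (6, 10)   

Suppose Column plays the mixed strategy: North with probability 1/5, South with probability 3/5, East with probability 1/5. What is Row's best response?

North

Compute Row's expected payoff from each pure strategy against the given mix.
North: (1/5)·8 + (3/5)·9 + (1/5)·1 = 36/5
South: (1/5)·11 + (3/5)·4 + (1/5)·7 = 6
East: (1/5)·7 + (3/5)·1 + (1/5)·6 = 16/5
Highest expected payoff is 36/5, from North.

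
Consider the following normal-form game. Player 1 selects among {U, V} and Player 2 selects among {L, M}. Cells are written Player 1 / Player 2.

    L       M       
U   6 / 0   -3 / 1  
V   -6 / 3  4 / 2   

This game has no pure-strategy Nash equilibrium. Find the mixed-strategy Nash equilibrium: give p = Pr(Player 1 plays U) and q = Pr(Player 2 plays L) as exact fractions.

In a mixed NE each player is indifferent between their pure strategies, so the opponent's mix sets the indifference.
Player 2 indifferent between L and M: p·0 + (1−p)·3 = p·1 + (1−p)·2 ⟹ 3 + (-3)p = 2 + (-1)p ⟹ p = 1/2.
Player 1 indifferent between U and V: q·6 + (1−q)·(-3) = q·(-6) + (1−q)·4 ⟹ (-3) + 9q = 4 + (-10)q ⟹ q = 7/19.

p = 1/2, q = 7/19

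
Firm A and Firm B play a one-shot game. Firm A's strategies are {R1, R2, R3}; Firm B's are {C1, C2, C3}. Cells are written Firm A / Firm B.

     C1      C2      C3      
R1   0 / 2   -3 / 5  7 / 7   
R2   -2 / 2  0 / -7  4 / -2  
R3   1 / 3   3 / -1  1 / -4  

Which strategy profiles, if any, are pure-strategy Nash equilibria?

A profile is a Nash equilibrium when each player is best-responding to the other.
Firm A's best responses — vs C1: R3 (payoff 1); vs C2: R3 (payoff 3); vs C3: R1 (payoff 7).
Firm B's best responses — vs R1: C3 (payoff 7); vs R2: C1 (payoff 2); vs R3: C1 (payoff 3).
Mutual best responses occur at (R1, C3) and (R3, C1); at each, neither player gains by switching.

(R1, C3) and (R3, C1)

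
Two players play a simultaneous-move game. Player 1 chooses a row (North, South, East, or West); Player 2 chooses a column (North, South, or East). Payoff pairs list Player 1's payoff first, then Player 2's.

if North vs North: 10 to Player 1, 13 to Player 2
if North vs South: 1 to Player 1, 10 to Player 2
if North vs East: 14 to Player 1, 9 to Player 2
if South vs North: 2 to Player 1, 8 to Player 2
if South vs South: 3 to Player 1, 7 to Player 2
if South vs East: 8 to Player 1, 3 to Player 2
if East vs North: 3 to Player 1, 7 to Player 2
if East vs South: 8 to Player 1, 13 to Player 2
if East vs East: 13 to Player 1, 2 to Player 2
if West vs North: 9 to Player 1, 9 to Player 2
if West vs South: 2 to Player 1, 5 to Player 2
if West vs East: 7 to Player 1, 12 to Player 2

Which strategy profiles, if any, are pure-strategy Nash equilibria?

(North, North) and (East, South)

A profile is a Nash equilibrium when each player is best-responding to the other.
Player 1's best responses — vs North: North (payoff 10); vs South: East (payoff 8); vs East: North (payoff 14).
Player 2's best responses — vs North: North (payoff 13); vs South: North (payoff 8); vs East: South (payoff 13); vs West: East (payoff 12).
Mutual best responses occur at (North, North) and (East, South); at each, neither player gains by switching.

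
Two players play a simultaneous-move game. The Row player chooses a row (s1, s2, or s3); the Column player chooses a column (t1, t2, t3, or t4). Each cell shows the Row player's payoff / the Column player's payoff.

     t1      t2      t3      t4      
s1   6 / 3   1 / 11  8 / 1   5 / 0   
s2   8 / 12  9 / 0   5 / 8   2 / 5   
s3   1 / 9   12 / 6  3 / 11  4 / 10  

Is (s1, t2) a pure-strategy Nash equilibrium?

Holding the Column player at t2: the Row player gets 1 from s1 but could get 12 by switching to s3. The Row player has a profitable deviation.

No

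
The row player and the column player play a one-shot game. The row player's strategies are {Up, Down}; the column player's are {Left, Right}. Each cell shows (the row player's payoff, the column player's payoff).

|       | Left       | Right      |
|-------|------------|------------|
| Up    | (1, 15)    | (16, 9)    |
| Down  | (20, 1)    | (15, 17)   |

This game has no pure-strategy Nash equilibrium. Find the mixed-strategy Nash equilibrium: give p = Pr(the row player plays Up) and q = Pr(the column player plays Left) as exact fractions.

Each player's mixing probability is pinned down by making the *other* player indifferent.
The column player indifferent between Left and Right: p·15 + (1−p)·1 = p·9 + (1−p)·17 ⟹ 1 + 14p = 17 + (-8)p ⟹ p = 8/11.
The row player indifferent between Up and Down: q·1 + (1−q)·16 = q·20 + (1−q)·15 ⟹ 16 + (-15)q = 15 + 5q ⟹ q = 1/20.

p = 8/11, q = 1/20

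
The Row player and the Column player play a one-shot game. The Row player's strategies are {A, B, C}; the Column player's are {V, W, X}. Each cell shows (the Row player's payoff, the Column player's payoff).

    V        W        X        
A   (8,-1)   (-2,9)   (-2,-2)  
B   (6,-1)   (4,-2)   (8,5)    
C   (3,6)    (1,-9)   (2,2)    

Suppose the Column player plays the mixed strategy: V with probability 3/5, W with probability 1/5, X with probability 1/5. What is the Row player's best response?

B

Compute the Row player's expected payoff from each pure strategy against the given mix.
A: (3/5)·8 + (1/5)·(-2) + (1/5)·(-2) = 4
B: (3/5)·6 + (1/5)·4 + (1/5)·8 = 6
C: (3/5)·3 + (1/5)·1 + (1/5)·2 = 12/5
Highest expected payoff is 6, from B.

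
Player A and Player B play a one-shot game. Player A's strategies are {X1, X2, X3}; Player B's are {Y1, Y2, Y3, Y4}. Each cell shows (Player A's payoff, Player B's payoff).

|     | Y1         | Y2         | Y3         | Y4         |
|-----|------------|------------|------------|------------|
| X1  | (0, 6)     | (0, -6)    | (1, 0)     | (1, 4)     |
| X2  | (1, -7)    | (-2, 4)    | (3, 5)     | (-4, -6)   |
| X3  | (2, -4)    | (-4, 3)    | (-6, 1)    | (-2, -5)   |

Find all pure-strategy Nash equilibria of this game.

Check mutual best responses: a cell is a NE iff neither player can gain by unilaterally deviating.
Player A's best responses — vs Y1: X3 (payoff 2); vs Y2: X1 (payoff 0); vs Y3: X2 (payoff 3); vs Y4: X1 (payoff 1).
Player B's best responses — vs X1: Y1 (payoff 6); vs X2: Y3 (payoff 5); vs X3: Y2 (payoff 3).
The only mutual best response is (X2, Y3); neither player gains by switching there.

(X2, Y3)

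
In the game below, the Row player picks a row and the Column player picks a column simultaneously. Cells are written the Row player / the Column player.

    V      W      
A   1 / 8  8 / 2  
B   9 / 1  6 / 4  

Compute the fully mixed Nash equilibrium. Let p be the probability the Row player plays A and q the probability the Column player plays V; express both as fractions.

Each player's mixing probability is pinned down by making the *other* player indifferent.
The Column player indifferent between V and W: p·8 + (1−p)·1 = p·2 + (1−p)·4 ⟹ 1 + 7p = 4 + (-2)p ⟹ p = 1/3.
The Row player indifferent between A and B: q·1 + (1−q)·8 = q·9 + (1−q)·6 ⟹ 8 + (-7)q = 6 + 3q ⟹ q = 1/5.

p = 1/3, q = 1/5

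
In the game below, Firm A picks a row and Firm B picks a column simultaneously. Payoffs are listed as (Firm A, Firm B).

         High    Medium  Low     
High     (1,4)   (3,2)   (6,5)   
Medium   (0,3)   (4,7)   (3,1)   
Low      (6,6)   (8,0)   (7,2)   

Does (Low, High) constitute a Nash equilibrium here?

Holding Firm B at High: Firm A gets 6 from Low, versus 1 from High, 0 from Medium. No profitable deviation for Firm A.
Holding Firm A at Low: Firm B gets 6 from High, versus 0 from Medium, 2 from Low. No profitable deviation for Firm B either.

Yes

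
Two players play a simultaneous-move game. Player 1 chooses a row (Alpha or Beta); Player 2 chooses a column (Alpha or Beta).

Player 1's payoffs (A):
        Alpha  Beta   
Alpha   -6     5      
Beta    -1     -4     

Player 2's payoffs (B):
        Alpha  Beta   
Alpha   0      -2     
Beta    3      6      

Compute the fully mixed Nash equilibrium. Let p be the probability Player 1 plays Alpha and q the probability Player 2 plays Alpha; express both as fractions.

Each player's mixing probability is pinned down by making the *other* player indifferent.
Player 2 indifferent between Alpha and Beta: p·0 + (1−p)·3 = p·(-2) + (1−p)·6 ⟹ 3 + (-3)p = 6 + (-8)p ⟹ p = 3/5.
Player 1 indifferent between Alpha and Beta: q·(-6) + (1−q)·5 = q·(-1) + (1−q)·(-4) ⟹ 5 + (-11)q = (-4) + 3q ⟹ q = 9/14.

p = 3/5, q = 9/14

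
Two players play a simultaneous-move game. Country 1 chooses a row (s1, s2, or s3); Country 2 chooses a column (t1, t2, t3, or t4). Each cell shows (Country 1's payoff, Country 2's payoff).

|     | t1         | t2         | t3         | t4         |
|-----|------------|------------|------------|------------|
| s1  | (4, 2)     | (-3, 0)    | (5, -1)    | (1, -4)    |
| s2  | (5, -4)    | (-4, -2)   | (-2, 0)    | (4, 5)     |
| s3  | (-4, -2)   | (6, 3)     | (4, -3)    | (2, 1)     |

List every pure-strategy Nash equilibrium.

Find each player's best response to every opponent strategy; NE are the intersections.
Country 1's best responses — vs t1: s2 (payoff 5); vs t2: s3 (payoff 6); vs t3: s1 (payoff 5); vs t4: s2 (payoff 4).
Country 2's best responses — vs s1: t1 (payoff 2); vs s2: t4 (payoff 5); vs s3: t2 (payoff 3).
Mutual best responses occur at (s2, t4) and (s3, t2); at each, neither player gains by switching.

(s2, t4) and (s3, t2)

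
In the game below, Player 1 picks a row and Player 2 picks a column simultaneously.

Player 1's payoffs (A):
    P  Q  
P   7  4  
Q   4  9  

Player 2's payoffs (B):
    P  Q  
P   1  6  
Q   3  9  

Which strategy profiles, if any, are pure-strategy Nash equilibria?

Find each player's best response to every opponent strategy; NE are the intersections.
Player 1's best responses — vs P: P (payoff 7); vs Q: Q (payoff 9).
Player 2's best responses — vs P: Q (payoff 6); vs Q: Q (payoff 9).
The only mutual best response is (Q, Q); neither player gains by switching there.

(Q, Q)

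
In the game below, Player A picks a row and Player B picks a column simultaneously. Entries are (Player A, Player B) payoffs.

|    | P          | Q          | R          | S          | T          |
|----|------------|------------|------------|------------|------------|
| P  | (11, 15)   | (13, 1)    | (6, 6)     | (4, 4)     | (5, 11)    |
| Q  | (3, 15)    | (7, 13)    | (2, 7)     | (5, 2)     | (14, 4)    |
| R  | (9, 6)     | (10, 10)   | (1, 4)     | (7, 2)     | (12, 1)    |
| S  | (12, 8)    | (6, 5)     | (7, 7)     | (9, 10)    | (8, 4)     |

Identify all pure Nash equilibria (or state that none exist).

Check mutual best responses: a cell is a NE iff neither player can gain by unilaterally deviating.
Player A's best responses — vs P: S (payoff 12); vs Q: P (payoff 13); vs R: S (payoff 7); vs S: S (payoff 9); vs T: Q (payoff 14).
Player B's best responses — vs P: P (payoff 15); vs Q: P (payoff 15); vs R: Q (payoff 10); vs S: S (payoff 10).
The only mutual best response is (S, S); neither player gains by switching there.

(S, S)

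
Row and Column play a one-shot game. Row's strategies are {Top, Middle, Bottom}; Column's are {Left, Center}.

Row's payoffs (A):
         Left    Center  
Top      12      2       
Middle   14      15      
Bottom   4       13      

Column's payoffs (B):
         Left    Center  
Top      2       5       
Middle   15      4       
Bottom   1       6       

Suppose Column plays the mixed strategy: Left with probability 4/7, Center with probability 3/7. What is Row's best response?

Middle

Compute Row's expected payoff from each pure strategy against the given mix.
Top: (4/7)·12 + (3/7)·2 = 54/7
Middle: (4/7)·14 + (3/7)·15 = 101/7
Bottom: (4/7)·4 + (3/7)·13 = 55/7
Highest expected payoff is 101/7, from Middle.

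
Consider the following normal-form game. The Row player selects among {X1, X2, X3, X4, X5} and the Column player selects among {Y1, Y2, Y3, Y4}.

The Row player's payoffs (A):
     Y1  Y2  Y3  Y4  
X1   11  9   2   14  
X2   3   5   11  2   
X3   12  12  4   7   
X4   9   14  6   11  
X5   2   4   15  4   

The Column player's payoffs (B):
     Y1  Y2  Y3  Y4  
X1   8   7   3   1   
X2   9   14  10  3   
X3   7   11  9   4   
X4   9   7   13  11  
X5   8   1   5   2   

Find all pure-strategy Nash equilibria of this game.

None

Find each player's best response to every opponent strategy; NE are the intersections.
The Row player's best responses — vs Y1: X3 (payoff 12); vs Y2: X4 (payoff 14); vs Y3: X5 (payoff 15); vs Y4: X1 (payoff 14).
The Column player's best responses — vs X1: Y1 (payoff 8); vs X2: Y2 (payoff 14); vs X3: Y2 (payoff 11); vs X4: Y3 (payoff 13); vs X5: Y1 (payoff 8).
No cell has both players best-responding. For instance, the Row player's best reply to Y3 is X5, but against X5 the Column player prefers Y1 over Y3.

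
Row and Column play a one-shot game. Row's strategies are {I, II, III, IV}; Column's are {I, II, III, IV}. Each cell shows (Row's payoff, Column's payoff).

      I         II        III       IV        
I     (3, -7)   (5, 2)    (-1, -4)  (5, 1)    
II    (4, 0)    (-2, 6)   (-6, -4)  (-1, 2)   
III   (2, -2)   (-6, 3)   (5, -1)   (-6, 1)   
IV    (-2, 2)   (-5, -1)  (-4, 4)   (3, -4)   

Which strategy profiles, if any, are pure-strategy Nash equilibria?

Check mutual best responses: a cell is a NE iff neither player can gain by unilaterally deviating.
Row's best responses — vs I: II (payoff 4); vs II: I (payoff 5); vs III: III (payoff 5); vs IV: I (payoff 5).
Column's best responses — vs I: II (payoff 2); vs II: II (payoff 6); vs III: II (payoff 3); vs IV: III (payoff 4).
The only mutual best response is (I, II); neither player gains by switching there.

(I, II)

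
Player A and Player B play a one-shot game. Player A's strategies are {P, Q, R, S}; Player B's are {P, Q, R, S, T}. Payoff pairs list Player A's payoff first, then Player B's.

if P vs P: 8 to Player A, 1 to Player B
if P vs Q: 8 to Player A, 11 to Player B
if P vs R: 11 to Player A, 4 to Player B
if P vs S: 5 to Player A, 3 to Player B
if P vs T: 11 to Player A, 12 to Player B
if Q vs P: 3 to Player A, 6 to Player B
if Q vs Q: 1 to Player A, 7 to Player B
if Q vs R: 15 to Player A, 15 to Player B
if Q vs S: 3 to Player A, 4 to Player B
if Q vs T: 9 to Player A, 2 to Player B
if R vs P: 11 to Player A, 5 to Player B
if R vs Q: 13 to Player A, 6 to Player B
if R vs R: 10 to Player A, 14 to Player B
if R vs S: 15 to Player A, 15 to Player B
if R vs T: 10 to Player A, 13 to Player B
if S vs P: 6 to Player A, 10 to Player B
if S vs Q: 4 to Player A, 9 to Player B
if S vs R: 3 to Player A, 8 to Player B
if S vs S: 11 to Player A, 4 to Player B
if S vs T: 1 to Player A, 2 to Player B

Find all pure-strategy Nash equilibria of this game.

Check mutual best responses: a cell is a NE iff neither player can gain by unilaterally deviating.
Player A's best responses — vs P: R (payoff 11); vs Q: R (payoff 13); vs R: Q (payoff 15); vs S: R (payoff 15); vs T: P (payoff 11).
Player B's best responses — vs P: T (payoff 12); vs Q: R (payoff 15); vs R: S (payoff 15); vs S: P (payoff 10).
Mutual best responses occur at (P, T), (Q, R), and (R, S); at each, neither player gains by switching.

(P, T), (Q, R), and (R, S)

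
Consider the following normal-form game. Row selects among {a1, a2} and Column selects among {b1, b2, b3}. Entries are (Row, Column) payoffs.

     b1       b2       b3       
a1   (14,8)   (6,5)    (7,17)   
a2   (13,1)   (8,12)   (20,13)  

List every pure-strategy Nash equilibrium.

Find each player's best response to every opponent strategy; NE are the intersections.
Row's best responses — vs b1: a1 (payoff 14); vs b2: a2 (payoff 8); vs b3: a2 (payoff 20).
Column's best responses — vs a1: b3 (payoff 17); vs a2: b3 (payoff 13).
The only mutual best response is (a2, b3); neither player gains by switching there.

(a2, b3)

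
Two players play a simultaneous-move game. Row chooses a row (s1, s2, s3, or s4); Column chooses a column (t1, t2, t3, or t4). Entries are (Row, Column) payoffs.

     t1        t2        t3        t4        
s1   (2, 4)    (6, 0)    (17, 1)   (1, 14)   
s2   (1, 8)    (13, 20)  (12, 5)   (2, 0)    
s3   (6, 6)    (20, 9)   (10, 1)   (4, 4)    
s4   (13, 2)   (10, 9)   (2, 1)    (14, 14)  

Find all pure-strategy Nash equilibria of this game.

A profile is a Nash equilibrium when each player is best-responding to the other.
Row's best responses — vs t1: s4 (payoff 13); vs t2: s3 (payoff 20); vs t3: s1 (payoff 17); vs t4: s4 (payoff 14).
Column's best responses — vs s1: t4 (payoff 14); vs s2: t2 (payoff 20); vs s3: t2 (payoff 9); vs s4: t4 (payoff 14).
Mutual best responses occur at (s3, t2) and (s4, t4); at each, neither player gains by switching.

(s3, t2) and (s4, t4)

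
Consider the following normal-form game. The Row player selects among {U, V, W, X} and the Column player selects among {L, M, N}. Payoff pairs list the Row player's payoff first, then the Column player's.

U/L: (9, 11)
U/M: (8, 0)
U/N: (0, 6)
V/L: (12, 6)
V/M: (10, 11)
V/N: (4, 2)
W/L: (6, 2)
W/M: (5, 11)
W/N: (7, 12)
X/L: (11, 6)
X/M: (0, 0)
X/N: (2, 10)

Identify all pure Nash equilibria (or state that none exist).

A profile is a Nash equilibrium when each player is best-responding to the other.
The Row player's best responses — vs L: V (payoff 12); vs M: V (payoff 10); vs N: W (payoff 7).
The Column player's best responses — vs U: L (payoff 11); vs V: M (payoff 11); vs W: N (payoff 12); vs X: N (payoff 10).
Mutual best responses occur at (V, M) and (W, N); at each, neither player gains by switching.

(V, M) and (W, N)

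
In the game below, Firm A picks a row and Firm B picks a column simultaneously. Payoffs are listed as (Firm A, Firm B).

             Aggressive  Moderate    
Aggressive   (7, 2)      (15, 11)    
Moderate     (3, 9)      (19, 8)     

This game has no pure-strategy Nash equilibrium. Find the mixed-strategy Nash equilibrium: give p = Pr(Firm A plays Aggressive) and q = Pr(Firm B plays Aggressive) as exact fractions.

Each player's mixing probability is pinned down by making the *other* player indifferent.
Firm B indifferent between Aggressive and Moderate: p·2 + (1−p)·9 = p·11 + (1−p)·8 ⟹ 9 + (-7)p = 8 + 3p ⟹ p = 1/10.
Firm A indifferent between Aggressive and Moderate: q·7 + (1−q)·15 = q·3 + (1−q)·19 ⟹ 15 + (-8)q = 19 + (-16)q ⟹ q = 1/2.

p = 1/10, q = 1/2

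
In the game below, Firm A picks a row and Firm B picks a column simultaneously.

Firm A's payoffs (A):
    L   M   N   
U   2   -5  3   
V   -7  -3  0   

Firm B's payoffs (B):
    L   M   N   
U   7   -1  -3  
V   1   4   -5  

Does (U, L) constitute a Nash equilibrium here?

Holding Firm B at L: Firm A gets 2 from U, versus -7 from V. No profitable deviation for Firm A.
Holding Firm A at U: Firm B gets 7 from L, versus -1 from M, -3 from N. No profitable deviation for Firm B either.

Yes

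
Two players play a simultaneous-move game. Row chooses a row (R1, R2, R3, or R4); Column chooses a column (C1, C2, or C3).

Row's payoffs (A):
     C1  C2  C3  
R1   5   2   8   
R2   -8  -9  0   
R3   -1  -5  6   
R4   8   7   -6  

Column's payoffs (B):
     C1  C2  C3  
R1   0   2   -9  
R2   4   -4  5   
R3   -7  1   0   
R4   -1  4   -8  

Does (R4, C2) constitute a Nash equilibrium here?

Yes

Holding Column at C2: Row gets 7 from R4, versus 2 from R1, -9 from R2, -5 from R3. No profitable deviation for Row.
Holding Row at R4: Column gets 4 from C2, versus -1 from C1, -8 from C3. No profitable deviation for Column either.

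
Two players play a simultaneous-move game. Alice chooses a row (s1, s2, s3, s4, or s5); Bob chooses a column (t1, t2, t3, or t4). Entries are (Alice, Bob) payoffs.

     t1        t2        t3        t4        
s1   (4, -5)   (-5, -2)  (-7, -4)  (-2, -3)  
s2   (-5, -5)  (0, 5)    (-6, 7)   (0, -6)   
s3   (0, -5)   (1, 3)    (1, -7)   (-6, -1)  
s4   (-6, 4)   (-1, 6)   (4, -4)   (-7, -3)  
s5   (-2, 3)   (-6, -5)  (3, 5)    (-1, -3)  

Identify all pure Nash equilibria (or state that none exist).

Check mutual best responses: a cell is a NE iff neither player can gain by unilaterally deviating.
Alice's best responses — vs t1: s1 (payoff 4); vs t2: s3 (payoff 1); vs t3: s4 (payoff 4); vs t4: s2 (payoff 0).
Bob's best responses — vs s1: t2 (payoff -2); vs s2: t3 (payoff 7); vs s3: t2 (payoff 3); vs s4: t2 (payoff 6); vs s5: t3 (payoff 5).
The only mutual best response is (s3, t2); neither player gains by switching there.

(s3, t2)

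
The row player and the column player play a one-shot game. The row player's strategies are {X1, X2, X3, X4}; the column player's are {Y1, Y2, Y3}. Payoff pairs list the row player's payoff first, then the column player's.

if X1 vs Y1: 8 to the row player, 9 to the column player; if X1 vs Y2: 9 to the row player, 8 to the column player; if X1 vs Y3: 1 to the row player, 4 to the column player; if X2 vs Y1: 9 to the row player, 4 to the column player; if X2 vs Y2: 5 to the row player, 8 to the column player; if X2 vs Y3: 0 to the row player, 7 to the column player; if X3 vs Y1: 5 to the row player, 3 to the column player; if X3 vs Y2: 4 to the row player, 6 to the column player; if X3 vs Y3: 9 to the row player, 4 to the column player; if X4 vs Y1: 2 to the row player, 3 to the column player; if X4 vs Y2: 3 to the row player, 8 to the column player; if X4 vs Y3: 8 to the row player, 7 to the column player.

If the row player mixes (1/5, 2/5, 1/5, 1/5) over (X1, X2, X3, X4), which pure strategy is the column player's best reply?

Compute the column player's expected payoff from each pure strategy against the given mix.
Y1: (1/5)·9 + (2/5)·4 + (1/5)·3 + (1/5)·3 = 23/5
Y2: (1/5)·8 + (2/5)·8 + (1/5)·6 + (1/5)·8 = 38/5
Y3: (1/5)·4 + (2/5)·7 + (1/5)·4 + (1/5)·7 = 29/5
Highest expected payoff is 38/5, from Y2.

Y2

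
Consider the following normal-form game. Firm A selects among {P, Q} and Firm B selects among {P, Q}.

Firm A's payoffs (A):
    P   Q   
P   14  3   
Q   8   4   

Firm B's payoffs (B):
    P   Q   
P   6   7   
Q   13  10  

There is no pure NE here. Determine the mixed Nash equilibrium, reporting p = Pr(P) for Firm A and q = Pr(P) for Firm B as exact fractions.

p = 3/4, q = 1/7

In a mixed NE each player is indifferent between their pure strategies, so the opponent's mix sets the indifference.
Firm B indifferent between P and Q: p·6 + (1−p)·13 = p·7 + (1−p)·10 ⟹ 13 + (-7)p = 10 + (-3)p ⟹ p = 3/4.
Firm A indifferent between P and Q: q·14 + (1−q)·3 = q·8 + (1−q)·4 ⟹ 3 + 11q = 4 + 4q ⟹ q = 1/7.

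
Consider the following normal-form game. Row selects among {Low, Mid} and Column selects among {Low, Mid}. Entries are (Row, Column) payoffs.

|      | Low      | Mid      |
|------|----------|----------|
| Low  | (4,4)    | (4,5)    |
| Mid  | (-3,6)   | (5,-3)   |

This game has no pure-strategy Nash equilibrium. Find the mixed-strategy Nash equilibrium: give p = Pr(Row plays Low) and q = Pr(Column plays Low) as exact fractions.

Each player's mixing probability is pinned down by making the *other* player indifferent.
Column indifferent between Low and Mid: p·4 + (1−p)·6 = p·5 + (1−p)·(-3) ⟹ 6 + (-2)p = (-3) + 8p ⟹ p = 9/10.
Row indifferent between Low and Mid: q·4 + (1−q)·4 = q·(-3) + (1−q)·5 ⟹ 4 + 0q = 5 + (-8)q ⟹ q = 1/8.

p = 9/10, q = 1/8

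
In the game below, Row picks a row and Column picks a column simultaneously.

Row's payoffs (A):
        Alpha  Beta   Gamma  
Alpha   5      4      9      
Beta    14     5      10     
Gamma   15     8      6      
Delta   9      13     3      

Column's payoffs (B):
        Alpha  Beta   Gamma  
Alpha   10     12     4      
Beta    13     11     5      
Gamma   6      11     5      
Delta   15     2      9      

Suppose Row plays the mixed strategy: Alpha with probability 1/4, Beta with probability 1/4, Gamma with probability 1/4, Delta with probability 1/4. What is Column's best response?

Alpha

Compute Column's expected payoff from each pure strategy against the given mix.
Alpha: (1/4)·10 + (1/4)·13 + (1/4)·6 + (1/4)·15 = 11
Beta: (1/4)·12 + (1/4)·11 + (1/4)·11 + (1/4)·2 = 9
Gamma: (1/4)·4 + (1/4)·5 + (1/4)·5 + (1/4)·9 = 23/4
Highest expected payoff is 11, from Alpha.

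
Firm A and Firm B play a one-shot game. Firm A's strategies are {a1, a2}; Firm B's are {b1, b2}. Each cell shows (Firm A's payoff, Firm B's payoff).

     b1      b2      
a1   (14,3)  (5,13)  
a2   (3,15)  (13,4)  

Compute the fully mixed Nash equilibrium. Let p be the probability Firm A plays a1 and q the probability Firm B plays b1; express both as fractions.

p = 11/21, q = 8/19

In a mixed NE each player is indifferent between their pure strategies, so the opponent's mix sets the indifference.
Firm B indifferent between b1 and b2: p·3 + (1−p)·15 = p·13 + (1−p)·4 ⟹ 15 + (-12)p = 4 + 9p ⟹ p = 11/21.
Firm A indifferent between a1 and a2: q·14 + (1−q)·5 = q·3 + (1−q)·13 ⟹ 5 + 9q = 13 + (-10)q ⟹ q = 8/19.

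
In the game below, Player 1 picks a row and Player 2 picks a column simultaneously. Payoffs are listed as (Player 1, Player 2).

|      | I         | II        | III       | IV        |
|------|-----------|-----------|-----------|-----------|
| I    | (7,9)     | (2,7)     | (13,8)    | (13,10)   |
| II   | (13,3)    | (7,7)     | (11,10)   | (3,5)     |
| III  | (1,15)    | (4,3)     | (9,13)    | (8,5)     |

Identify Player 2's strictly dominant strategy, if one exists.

No strictly dominant strategy

Check whether one of Player 2's strategies beats all alternatives regardless of what the opponent does.
I is not dominant: against I, IV gives 10 > 9.
II is not dominant: against I, I gives 9 > 7.
III is not dominant: against I, I gives 9 > 8.
IV is not dominant: against II, II gives 7 > 5.
No single strategy is best against every opponent action.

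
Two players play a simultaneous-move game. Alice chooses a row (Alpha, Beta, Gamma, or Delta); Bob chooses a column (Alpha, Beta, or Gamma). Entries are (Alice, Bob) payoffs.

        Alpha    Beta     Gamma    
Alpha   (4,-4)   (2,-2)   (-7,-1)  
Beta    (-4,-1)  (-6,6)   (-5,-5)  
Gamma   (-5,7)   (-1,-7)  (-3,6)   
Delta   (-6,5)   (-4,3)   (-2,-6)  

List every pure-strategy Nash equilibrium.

Check mutual best responses: a cell is a NE iff neither player can gain by unilaterally deviating.
Alice's best responses — vs Alpha: Alpha (payoff 4); vs Beta: Alpha (payoff 2); vs Gamma: Delta (payoff -2).
Bob's best responses — vs Alpha: Gamma (payoff -1); vs Beta: Beta (payoff 6); vs Gamma: Alpha (payoff 7); vs Delta: Alpha (payoff 5).
No cell has both players best-responding. For instance, Alice's best reply to Gamma is Delta, but against Delta Bob prefers Alpha over Gamma.

None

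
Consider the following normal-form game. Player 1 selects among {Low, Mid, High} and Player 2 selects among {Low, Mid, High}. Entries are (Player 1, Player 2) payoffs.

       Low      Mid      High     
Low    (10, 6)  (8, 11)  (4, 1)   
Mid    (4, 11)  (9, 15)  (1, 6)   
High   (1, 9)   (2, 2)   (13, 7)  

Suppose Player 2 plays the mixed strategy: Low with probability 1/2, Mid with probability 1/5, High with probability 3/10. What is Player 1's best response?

Compute Player 1's expected payoff from each pure strategy against the given mix.
Low: (1/2)·10 + (1/5)·8 + (3/10)·4 = 39/5
Mid: (1/2)·4 + (1/5)·9 + (3/10)·1 = 41/10
High: (1/2)·1 + (1/5)·2 + (3/10)·13 = 24/5
Highest expected payoff is 39/5, from Low.

Low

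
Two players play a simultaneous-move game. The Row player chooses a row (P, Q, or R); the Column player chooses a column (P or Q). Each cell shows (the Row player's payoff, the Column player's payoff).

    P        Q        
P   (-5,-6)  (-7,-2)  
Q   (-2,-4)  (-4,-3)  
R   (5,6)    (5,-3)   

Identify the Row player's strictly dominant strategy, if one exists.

R

A strategy is strictly dominant if it gives the Row player a strictly higher payoff than every other strategy, against every choice by the opponent.
R strictly dominates: vs P: 5 > each of {-5, -2}; vs Q: 5 > each of {-7, -4}.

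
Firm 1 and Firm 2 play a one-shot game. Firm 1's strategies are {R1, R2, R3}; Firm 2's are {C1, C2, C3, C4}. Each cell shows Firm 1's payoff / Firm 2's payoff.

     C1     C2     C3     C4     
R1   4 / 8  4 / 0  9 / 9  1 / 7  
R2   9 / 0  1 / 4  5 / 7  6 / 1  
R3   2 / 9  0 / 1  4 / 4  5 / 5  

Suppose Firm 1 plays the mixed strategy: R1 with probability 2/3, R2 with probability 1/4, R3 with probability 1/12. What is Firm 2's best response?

Firm 2's best reply maximizes expected payoff against the mix.
C1: (2/3)·8 + (1/4)·0 + (1/12)·9 = 73/12
C2: (2/3)·0 + (1/4)·4 + (1/12)·1 = 13/12
C3: (2/3)·9 + (1/4)·7 + (1/12)·4 = 97/12
C4: (2/3)·7 + (1/4)·1 + (1/12)·5 = 16/3
Highest expected payoff is 97/12, from C3.

C3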